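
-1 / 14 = -0.07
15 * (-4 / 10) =-6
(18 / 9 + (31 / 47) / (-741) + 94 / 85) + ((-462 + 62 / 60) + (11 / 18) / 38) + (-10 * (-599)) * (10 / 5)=11522.15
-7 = -7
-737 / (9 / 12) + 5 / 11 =-32413 / 33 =-982.21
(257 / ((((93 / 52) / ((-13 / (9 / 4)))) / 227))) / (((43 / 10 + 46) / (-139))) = 219270631840 / 421011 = 520819.25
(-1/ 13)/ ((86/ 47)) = -47/ 1118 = -0.04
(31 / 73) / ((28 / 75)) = 2325 / 2044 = 1.14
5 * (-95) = -475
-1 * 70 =-70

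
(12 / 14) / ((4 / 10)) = 15 / 7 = 2.14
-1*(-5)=5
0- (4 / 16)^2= -1 / 16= -0.06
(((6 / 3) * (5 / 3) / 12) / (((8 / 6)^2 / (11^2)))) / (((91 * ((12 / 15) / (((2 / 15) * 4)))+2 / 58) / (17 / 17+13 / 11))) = 4785 / 15838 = 0.30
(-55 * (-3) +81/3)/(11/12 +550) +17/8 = 130819/52888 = 2.47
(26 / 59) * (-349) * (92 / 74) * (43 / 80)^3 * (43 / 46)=-15511100137 / 558848000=-27.76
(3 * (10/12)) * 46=115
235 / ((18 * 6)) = 2.18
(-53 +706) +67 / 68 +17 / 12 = 66851 / 102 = 655.40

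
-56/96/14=-1/24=-0.04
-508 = -508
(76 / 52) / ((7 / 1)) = 19 / 91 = 0.21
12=12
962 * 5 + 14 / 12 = 4811.17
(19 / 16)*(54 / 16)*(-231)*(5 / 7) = -84645 / 128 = -661.29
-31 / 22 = -1.41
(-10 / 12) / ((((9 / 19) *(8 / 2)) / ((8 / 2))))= -95 / 54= -1.76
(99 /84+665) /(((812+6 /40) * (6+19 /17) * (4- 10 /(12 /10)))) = -0.03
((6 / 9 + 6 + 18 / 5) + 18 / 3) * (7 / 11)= 1708 / 165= 10.35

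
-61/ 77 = -0.79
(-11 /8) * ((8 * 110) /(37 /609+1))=-368445 /323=-1140.70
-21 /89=-0.24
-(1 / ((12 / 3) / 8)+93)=-95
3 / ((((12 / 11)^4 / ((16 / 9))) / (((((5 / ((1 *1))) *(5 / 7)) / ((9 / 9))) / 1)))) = 366025 / 27216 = 13.45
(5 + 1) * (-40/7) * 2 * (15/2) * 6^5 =-27993600/7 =-3999085.71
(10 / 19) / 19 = 10 / 361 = 0.03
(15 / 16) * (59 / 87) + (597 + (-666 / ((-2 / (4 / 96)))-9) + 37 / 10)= 606.21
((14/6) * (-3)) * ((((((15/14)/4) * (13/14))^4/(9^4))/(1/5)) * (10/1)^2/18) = -2231328125/19672689770496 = -0.00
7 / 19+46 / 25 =1049 / 475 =2.21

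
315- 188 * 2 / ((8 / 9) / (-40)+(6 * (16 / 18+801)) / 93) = 307.73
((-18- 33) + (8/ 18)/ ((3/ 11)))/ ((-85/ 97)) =129301/ 2295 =56.34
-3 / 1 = -3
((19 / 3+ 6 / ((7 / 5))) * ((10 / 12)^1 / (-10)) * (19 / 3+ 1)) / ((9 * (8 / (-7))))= 2453 / 3888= 0.63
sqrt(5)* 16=16* sqrt(5)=35.78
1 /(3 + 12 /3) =1 /7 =0.14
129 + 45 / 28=3657 / 28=130.61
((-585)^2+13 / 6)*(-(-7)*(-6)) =-14373541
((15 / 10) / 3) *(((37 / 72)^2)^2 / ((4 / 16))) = 1874161 / 13436928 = 0.14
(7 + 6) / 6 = 13 / 6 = 2.17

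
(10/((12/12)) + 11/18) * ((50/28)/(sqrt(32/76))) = 4775 * sqrt(38)/1008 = 29.20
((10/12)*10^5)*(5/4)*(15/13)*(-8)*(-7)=87500000/13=6730769.23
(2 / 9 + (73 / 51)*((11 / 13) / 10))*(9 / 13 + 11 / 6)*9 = 1345313 / 172380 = 7.80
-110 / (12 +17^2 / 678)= -14916 / 1685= -8.85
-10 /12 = -5 /6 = -0.83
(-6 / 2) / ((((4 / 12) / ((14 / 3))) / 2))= -84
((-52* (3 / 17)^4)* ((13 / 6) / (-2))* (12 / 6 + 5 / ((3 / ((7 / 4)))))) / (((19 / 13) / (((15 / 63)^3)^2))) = 2025359375 / 60489854066124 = 0.00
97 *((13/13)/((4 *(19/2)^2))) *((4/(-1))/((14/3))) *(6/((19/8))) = -27936/48013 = -0.58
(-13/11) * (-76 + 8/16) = 1963/22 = 89.23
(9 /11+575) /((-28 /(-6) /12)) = 114012 /77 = 1480.68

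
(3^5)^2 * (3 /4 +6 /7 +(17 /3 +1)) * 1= 13679685 /28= 488560.18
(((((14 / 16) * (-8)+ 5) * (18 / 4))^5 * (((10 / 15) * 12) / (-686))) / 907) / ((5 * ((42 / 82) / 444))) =131.63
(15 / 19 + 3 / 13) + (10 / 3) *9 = 7662 / 247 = 31.02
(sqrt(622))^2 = 622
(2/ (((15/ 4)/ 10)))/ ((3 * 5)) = 0.36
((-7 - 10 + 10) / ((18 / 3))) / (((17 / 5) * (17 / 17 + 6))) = -5 / 102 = -0.05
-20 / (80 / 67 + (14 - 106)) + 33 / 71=73978 / 107991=0.69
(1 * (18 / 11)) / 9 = 0.18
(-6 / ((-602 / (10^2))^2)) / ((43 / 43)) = -15000 / 90601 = -0.17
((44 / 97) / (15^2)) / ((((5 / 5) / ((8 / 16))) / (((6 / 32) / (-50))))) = -11 / 2910000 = -0.00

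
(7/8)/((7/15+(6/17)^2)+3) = 4335/17792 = 0.24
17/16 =1.06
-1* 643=-643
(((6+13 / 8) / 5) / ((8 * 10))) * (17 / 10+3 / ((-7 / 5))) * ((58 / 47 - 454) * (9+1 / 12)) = 3916261 / 112800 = 34.72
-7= -7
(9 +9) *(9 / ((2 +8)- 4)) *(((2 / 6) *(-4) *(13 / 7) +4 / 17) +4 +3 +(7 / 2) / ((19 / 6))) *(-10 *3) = -10740060 / 2261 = -4750.14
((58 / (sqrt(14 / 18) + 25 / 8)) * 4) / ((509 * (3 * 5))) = 27840 / 2635093 - 14848 * sqrt(7) / 13175465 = 0.01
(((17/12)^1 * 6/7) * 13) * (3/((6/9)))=1989/28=71.04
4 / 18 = 2 / 9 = 0.22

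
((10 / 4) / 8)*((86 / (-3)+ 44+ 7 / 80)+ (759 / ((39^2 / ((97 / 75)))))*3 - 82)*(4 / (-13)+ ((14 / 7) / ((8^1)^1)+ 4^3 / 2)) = -21775043939 / 33745920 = -645.26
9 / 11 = 0.82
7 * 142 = 994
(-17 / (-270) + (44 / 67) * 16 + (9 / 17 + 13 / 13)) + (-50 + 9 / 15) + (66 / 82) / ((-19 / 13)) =-9067776271 / 239565870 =-37.85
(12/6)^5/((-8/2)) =-8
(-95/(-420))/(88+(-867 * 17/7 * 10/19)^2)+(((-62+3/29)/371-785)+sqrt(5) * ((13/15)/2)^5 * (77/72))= -2202329305332994373/2804918906251056+28589561 * sqrt(5)/1749600000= -785.13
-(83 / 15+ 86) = -1373 / 15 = -91.53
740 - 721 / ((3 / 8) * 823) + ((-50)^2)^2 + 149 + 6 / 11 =169767845717 / 27159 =6250887.21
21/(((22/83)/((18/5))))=15687/55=285.22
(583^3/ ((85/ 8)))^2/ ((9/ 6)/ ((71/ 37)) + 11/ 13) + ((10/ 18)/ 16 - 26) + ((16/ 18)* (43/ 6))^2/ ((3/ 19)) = 162327374700865101536563787/ 759715686000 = 213668583777096.19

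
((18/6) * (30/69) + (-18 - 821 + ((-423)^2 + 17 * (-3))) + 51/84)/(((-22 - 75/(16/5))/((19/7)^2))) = -165566653068/5735303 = -28867.99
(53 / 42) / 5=53 / 210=0.25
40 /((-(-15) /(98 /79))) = 784 /237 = 3.31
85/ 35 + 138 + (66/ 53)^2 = 2791739/ 19663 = 141.98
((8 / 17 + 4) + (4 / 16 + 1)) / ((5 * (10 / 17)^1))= 389 / 200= 1.94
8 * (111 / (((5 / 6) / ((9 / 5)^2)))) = 3452.54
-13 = -13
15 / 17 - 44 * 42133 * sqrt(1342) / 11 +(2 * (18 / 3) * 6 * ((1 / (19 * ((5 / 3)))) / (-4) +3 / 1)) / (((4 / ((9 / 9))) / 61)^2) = -6123784.19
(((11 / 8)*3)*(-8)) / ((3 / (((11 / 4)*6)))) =-363 / 2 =-181.50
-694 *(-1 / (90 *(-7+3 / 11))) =-3817 / 3330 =-1.15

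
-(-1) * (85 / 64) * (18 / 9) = 85 / 32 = 2.66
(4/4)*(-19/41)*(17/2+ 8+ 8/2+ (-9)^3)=26923/82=328.33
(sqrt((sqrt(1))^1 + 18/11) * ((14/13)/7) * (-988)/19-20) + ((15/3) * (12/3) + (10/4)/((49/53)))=265/98-8 * sqrt(319)/11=-10.29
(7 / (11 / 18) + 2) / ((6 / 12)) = 296 / 11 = 26.91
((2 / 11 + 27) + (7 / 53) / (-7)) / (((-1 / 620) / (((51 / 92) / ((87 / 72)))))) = -7726.17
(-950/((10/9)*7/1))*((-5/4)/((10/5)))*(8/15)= 285/7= 40.71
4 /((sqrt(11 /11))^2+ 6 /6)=2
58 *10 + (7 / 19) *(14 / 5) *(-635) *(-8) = 5820.42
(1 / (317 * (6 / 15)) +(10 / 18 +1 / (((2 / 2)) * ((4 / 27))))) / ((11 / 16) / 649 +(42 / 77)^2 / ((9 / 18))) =340473188 / 27751131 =12.27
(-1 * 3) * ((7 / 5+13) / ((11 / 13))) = -2808 / 55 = -51.05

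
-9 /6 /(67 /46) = -69 /67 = -1.03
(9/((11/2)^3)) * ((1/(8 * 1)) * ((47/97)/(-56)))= -423/7229992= -0.00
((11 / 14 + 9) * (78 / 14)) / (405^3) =1781 / 2170050750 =0.00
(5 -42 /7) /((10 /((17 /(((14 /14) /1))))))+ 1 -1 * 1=-17 /10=-1.70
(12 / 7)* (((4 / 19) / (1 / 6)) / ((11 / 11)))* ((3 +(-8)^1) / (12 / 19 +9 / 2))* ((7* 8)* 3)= -4608 / 13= -354.46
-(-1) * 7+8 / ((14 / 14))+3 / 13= 198 / 13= 15.23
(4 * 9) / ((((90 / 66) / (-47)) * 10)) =-124.08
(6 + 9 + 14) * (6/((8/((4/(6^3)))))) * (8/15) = 0.21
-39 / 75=-0.52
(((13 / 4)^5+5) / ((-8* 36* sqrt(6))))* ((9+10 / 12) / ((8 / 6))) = -7402789* sqrt(6) / 4718592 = -3.84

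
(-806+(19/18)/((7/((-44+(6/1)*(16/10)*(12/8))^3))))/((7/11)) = -408587014/55125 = -7412.01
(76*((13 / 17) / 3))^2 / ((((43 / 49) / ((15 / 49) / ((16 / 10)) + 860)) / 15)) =5518073.48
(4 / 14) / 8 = 1 / 28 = 0.04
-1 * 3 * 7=-21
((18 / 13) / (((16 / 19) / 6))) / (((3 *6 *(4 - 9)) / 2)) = -57 / 260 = -0.22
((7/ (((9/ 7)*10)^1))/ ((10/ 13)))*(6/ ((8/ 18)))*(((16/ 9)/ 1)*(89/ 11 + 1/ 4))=233779/ 1650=141.68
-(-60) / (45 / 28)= 112 / 3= 37.33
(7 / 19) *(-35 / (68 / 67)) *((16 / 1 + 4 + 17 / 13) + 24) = -508865 / 884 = -575.64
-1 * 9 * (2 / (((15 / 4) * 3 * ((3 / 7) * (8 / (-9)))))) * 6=126 / 5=25.20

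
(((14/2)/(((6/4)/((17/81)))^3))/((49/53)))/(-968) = -260389/12153524229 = -0.00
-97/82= -1.18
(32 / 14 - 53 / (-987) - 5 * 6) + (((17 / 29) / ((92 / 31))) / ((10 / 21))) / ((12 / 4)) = -724749637 / 26333160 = -27.52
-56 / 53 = -1.06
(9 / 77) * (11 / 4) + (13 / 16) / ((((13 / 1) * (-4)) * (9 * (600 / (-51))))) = 259319 / 806400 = 0.32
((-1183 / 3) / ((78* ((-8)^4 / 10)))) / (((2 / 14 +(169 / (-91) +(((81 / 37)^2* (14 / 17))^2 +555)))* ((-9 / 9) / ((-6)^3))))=-1725099604865 / 368094359215616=-0.00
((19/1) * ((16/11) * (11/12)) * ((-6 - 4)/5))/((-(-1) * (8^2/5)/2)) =-95/12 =-7.92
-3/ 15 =-0.20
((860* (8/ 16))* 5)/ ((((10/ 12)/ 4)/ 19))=196080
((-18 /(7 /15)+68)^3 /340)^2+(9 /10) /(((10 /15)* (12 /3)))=76423937053591 /13600224400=5619.31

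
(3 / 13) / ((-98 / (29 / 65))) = -87 / 82810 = -0.00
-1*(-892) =892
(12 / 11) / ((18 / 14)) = 28 / 33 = 0.85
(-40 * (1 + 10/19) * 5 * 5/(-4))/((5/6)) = 8700/19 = 457.89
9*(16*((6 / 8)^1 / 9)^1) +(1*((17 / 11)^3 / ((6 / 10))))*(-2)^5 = -738164 / 3993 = -184.86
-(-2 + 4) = -2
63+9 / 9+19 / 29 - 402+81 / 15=-48132 / 145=-331.94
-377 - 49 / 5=-1934 / 5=-386.80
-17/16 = -1.06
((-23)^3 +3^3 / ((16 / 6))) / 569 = -97255 / 4552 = -21.37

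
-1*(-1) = 1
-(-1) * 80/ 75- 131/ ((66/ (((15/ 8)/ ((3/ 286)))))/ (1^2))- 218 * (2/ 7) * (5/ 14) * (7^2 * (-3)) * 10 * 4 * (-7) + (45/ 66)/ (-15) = -403019659/ 440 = -915953.77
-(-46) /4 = 23 /2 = 11.50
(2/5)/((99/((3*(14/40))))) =7/1650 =0.00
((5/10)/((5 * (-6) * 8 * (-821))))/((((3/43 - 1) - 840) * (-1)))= 43/14249932800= 0.00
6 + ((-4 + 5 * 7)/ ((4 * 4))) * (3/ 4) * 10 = 657/ 32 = 20.53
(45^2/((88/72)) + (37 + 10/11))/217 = 18642/2387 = 7.81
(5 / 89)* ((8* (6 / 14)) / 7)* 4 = 480 / 4361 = 0.11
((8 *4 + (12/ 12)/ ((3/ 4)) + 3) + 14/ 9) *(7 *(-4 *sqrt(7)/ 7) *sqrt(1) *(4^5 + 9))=-1409012 *sqrt(7)/ 9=-414210.59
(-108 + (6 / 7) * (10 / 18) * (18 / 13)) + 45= -5673 / 91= -62.34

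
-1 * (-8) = 8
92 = 92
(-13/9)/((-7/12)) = 52/21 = 2.48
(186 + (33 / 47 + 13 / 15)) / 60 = 33059 / 10575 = 3.13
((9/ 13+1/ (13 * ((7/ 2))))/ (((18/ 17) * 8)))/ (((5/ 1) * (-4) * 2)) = -17/ 8064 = -0.00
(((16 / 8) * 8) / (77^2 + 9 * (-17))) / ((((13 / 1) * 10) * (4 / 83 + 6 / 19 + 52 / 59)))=4897 / 286198900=0.00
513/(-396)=-57/44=-1.30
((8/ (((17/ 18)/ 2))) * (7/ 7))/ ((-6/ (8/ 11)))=-384/ 187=-2.05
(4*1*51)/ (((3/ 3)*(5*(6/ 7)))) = 238/ 5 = 47.60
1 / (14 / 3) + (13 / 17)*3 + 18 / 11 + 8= 31795 / 2618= 12.14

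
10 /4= 5 /2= 2.50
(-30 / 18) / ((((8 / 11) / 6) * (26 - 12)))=-55 / 56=-0.98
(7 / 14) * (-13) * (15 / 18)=-65 / 12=-5.42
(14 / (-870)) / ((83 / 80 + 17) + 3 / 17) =-0.00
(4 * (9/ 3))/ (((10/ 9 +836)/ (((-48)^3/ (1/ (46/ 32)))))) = -8584704/ 3767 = -2278.92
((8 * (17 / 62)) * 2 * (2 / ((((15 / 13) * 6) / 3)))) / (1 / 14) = 24752 / 465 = 53.23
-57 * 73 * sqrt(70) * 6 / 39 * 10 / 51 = -27740 * sqrt(70) / 221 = -1050.18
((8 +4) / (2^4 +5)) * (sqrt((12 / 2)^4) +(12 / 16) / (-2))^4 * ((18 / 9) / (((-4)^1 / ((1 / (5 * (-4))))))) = 1319500125 / 57344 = 23010.26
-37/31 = -1.19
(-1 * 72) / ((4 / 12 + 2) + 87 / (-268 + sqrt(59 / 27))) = -315514629 / 8802398 - 21141 * sqrt(177) / 8802398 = -35.88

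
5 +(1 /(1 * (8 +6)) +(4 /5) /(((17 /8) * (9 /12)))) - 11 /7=2041 /510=4.00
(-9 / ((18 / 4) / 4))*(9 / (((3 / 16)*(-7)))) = 384 / 7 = 54.86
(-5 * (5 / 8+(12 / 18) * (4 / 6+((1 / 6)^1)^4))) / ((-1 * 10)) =0.53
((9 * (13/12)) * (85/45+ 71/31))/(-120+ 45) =-7579/13950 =-0.54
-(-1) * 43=43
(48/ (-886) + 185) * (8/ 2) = 327724/ 443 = 739.78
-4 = -4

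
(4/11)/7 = 4/77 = 0.05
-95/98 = -0.97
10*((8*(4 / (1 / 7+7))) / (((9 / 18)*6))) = 14.93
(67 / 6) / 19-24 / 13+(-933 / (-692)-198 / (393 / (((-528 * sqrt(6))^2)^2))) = -94690504162438016179 / 67173132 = -1409648491043.09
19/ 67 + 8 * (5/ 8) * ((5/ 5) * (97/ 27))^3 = 306119432/ 1318761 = 232.13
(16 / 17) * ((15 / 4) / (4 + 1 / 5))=100 / 119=0.84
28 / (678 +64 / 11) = 154 / 3761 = 0.04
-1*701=-701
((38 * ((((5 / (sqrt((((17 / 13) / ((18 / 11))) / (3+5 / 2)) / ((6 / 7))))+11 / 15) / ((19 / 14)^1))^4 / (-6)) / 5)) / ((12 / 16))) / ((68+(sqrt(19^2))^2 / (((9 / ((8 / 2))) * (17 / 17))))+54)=-48.47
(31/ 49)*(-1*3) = -93/ 49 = -1.90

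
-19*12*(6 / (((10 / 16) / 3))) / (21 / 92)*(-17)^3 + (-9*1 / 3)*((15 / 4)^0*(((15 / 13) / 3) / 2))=128612749299 / 910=141332691.54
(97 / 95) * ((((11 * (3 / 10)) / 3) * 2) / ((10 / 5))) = 1067 / 950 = 1.12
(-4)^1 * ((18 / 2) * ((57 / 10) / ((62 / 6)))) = -3078 / 155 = -19.86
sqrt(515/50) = sqrt(1030)/10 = 3.21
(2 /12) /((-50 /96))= -8 /25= -0.32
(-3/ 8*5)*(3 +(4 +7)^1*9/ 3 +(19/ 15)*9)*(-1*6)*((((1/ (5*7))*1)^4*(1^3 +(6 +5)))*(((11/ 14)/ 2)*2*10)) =70389/ 2100875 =0.03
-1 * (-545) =545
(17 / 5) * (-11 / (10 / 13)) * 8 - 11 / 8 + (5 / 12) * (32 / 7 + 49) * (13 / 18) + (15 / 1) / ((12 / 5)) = -2318173 / 6300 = -367.96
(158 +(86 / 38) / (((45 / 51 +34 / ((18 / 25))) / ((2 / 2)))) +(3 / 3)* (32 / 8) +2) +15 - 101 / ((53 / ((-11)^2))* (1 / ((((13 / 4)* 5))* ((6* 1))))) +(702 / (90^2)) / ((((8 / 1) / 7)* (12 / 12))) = -22302.91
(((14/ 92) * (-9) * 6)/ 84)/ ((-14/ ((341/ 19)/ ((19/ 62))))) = 95139/ 232484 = 0.41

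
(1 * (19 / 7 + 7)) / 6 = 1.62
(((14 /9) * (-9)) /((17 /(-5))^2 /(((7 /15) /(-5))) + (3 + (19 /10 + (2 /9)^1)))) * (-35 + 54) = 8820 /3937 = 2.24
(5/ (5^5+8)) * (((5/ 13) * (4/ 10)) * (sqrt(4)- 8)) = -60/ 40729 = -0.00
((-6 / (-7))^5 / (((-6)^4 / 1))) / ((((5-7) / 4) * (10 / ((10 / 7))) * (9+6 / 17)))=-0.00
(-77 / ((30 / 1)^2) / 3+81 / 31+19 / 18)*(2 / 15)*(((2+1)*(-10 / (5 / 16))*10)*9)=-9749216 / 2325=-4193.21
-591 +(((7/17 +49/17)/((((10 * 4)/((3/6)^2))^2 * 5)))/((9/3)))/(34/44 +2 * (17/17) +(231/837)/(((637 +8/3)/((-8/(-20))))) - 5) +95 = -84264160577579/169887419200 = -496.00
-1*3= -3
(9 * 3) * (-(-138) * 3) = 11178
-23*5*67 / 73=-7705 / 73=-105.55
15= 15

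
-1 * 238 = -238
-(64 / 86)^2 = -1024 / 1849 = -0.55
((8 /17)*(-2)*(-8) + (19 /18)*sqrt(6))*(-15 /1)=-1920 /17-95*sqrt(6) /6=-151.72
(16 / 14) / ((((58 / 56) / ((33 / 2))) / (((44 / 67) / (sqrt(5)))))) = 23232 * sqrt(5) / 9715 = 5.35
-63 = -63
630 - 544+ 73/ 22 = 1965/ 22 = 89.32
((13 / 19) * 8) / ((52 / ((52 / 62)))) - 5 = -2893 / 589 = -4.91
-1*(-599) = 599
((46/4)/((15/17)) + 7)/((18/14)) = 4207/270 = 15.58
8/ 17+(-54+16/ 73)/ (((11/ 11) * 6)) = -31619/ 3723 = -8.49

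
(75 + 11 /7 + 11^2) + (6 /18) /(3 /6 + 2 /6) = 6929 /35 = 197.97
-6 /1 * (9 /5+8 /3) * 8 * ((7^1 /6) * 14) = -52528 /15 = -3501.87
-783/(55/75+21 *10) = -405/109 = -3.72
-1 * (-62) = 62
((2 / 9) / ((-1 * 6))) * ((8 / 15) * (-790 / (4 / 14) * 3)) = 4424 / 27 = 163.85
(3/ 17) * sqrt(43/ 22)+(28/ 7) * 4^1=3 * sqrt(946)/ 374+16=16.25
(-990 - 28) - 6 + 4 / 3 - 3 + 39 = -2960 / 3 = -986.67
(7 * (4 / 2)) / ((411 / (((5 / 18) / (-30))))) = -7 / 22194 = -0.00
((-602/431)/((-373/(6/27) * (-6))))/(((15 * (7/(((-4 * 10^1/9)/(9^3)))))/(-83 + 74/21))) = -1148272/1794157039143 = -0.00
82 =82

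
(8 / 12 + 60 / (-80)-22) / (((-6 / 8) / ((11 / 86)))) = 2915 / 774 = 3.77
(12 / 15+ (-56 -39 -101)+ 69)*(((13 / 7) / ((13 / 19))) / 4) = -85.64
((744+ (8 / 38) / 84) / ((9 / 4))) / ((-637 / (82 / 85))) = -97369096 / 194434695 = -0.50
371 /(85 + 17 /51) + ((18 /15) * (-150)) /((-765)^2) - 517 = -1706764219 /3329280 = -512.65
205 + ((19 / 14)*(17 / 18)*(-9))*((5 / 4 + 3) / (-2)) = 51411 / 224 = 229.51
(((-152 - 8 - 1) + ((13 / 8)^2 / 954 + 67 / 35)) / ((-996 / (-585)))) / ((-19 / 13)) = 63.93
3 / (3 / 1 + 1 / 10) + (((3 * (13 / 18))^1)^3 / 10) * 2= 100507 / 33480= 3.00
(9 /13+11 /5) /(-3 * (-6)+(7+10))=188 /2275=0.08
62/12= 31/6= 5.17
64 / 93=0.69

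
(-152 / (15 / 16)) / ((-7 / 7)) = 2432 / 15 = 162.13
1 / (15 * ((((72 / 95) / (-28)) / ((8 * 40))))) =-21280 / 27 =-788.15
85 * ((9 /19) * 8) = 6120 /19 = 322.11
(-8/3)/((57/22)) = -1.03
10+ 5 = 15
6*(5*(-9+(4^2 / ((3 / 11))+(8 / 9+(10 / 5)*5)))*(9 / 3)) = 5450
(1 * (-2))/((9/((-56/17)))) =0.73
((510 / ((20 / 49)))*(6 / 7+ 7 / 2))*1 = 21777 / 4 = 5444.25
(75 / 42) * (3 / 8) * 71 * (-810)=-2156625 / 56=-38511.16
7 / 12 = 0.58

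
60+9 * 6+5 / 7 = 803 / 7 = 114.71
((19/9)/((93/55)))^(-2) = 700569/1092025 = 0.64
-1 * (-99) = 99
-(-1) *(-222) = -222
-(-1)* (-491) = -491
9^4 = 6561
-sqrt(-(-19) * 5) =-9.75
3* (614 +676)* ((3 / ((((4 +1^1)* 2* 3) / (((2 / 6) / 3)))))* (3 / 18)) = 43 / 6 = 7.17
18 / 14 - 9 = -54 / 7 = -7.71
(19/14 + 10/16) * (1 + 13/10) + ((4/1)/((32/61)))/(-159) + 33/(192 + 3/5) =44609699/9527280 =4.68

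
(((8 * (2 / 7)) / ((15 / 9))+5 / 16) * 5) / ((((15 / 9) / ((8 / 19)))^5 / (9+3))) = 5631565824 / 54164665625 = 0.10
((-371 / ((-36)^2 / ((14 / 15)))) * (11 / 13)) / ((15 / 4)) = -28567 / 473850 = -0.06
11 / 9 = 1.22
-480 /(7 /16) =-7680 /7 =-1097.14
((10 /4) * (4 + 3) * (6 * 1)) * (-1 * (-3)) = 315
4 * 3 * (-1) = -12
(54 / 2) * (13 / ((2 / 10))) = 1755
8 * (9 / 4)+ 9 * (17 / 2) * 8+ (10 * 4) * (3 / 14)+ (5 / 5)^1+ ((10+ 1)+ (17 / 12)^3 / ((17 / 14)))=3948817 / 6048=652.91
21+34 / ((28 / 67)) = 1433 / 14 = 102.36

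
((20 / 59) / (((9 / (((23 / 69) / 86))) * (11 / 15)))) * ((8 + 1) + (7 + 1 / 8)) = 25 / 7788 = 0.00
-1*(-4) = 4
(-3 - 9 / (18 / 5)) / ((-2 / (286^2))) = 224939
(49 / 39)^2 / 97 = 2401 / 147537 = 0.02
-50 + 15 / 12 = -195 / 4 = -48.75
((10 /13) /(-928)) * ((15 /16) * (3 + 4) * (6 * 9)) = -14175 /48256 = -0.29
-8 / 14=-4 / 7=-0.57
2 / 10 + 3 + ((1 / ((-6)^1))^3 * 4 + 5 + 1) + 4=3559 / 270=13.18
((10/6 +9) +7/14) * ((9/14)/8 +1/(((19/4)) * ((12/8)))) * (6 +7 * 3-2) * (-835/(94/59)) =-116269094875/3600576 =-32291.80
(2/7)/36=1/126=0.01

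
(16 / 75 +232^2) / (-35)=-576688 / 375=-1537.83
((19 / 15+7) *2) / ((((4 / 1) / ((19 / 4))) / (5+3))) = 2356 / 15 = 157.07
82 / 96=41 / 48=0.85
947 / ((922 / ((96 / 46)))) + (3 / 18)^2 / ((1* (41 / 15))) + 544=2849106935 / 5216676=546.15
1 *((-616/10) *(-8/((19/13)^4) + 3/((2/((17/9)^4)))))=-1522310594266/1425060135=-1068.24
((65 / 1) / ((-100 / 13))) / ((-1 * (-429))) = -0.02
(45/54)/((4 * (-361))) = -5/8664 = -0.00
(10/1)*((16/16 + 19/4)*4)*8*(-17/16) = -1955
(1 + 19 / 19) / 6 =0.33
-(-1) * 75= 75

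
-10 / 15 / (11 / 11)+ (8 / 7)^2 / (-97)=-9698 / 14259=-0.68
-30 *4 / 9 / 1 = -40 / 3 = -13.33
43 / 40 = 1.08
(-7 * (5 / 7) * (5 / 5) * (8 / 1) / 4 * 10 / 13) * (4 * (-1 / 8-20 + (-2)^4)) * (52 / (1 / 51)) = 336600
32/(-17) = -32/17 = -1.88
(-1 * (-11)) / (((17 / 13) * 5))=143 / 85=1.68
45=45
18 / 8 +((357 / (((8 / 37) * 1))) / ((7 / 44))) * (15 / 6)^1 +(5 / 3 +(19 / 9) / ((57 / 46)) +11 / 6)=25953.70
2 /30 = 1 /15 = 0.07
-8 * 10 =-80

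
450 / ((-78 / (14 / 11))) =-7.34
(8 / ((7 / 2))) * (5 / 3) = 80 / 21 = 3.81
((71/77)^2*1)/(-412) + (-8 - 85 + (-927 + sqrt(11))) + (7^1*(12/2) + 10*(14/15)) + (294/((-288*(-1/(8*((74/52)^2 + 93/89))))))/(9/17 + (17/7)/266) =-144386738565428449/156582544967849 + sqrt(11) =-918.80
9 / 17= 0.53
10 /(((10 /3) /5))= 15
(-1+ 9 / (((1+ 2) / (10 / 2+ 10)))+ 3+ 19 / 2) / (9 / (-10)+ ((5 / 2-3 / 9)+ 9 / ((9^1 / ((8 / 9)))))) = 5085 / 194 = 26.21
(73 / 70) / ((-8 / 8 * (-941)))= 73 / 65870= 0.00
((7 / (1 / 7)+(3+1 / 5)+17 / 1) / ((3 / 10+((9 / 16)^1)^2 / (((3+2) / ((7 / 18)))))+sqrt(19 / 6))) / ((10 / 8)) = -1766559744 / 300937585+181403648 * sqrt(114) / 60187517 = 26.31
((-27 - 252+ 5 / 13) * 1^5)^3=-47516597848 / 2197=-21627946.22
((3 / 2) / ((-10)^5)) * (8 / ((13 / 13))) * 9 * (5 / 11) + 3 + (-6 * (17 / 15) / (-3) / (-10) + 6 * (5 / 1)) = 5407519 / 165000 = 32.77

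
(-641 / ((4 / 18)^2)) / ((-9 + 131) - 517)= 51921 / 1580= 32.86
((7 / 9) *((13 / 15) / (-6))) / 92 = -91 / 74520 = -0.00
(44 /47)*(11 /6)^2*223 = 296813 /423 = 701.69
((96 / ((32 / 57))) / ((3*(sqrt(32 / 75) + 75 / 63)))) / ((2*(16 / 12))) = 2244375 / 87368- 125685*sqrt(6) / 21842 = 11.59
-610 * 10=-6100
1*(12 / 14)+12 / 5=114 / 35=3.26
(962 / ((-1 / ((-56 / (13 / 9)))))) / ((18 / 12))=24864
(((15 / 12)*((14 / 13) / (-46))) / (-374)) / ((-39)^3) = -35 / 26533625976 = -0.00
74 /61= 1.21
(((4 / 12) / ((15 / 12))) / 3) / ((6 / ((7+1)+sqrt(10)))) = 2 * sqrt(10) / 135+16 / 135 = 0.17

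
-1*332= -332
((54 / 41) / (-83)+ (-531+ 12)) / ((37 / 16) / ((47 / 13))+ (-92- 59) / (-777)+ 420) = -1032004152144 / 836780579507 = -1.23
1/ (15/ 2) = 2/ 15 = 0.13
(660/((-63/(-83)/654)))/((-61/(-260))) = 1034976800/427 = 2423833.26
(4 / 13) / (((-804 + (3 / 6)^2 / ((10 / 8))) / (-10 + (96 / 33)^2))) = 3720 / 6321887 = 0.00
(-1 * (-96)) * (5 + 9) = 1344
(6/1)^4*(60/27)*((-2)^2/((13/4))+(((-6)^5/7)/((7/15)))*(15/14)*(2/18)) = -3623362560/4459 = -812595.33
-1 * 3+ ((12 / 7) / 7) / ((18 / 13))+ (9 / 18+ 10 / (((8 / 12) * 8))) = -527 / 1176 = -0.45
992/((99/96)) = 31744/33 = 961.94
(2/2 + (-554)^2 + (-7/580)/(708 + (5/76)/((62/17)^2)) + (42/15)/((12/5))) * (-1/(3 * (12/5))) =-55230008610793073/1295641982808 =-42627.52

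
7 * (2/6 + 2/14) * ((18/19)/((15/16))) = 64/19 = 3.37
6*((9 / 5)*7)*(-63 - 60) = -46494 / 5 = -9298.80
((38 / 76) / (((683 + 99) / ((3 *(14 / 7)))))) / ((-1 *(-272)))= 3 / 212704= 0.00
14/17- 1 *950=-16136/17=-949.18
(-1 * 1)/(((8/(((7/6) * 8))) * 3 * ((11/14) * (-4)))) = 49/396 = 0.12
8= 8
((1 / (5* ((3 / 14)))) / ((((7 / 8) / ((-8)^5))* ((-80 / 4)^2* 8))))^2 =16777216 / 140625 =119.30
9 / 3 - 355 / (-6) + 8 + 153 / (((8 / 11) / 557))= 2813977 / 24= 117249.04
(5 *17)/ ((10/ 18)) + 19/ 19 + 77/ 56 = 1243/ 8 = 155.38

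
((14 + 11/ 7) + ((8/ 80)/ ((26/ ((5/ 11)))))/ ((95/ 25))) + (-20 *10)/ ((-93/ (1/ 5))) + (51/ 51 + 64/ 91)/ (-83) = 9384811573/ 587230644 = 15.98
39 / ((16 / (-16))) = -39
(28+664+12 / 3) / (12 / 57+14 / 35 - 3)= -66120 / 227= -291.28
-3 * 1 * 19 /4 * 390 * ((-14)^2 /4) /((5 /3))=-326781 /2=-163390.50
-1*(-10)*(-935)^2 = 8742250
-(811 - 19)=-792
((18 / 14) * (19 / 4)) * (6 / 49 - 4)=-16245 / 686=-23.68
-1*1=-1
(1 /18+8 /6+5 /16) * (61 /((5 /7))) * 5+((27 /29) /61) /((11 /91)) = 2036057093 /2802096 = 726.62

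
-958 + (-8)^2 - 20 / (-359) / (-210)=-6739868 / 7539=-894.00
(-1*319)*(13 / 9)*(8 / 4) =-8294 / 9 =-921.56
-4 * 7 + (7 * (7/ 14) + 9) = -31/ 2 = -15.50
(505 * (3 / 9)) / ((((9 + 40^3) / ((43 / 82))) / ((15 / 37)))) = 108575 / 194203306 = 0.00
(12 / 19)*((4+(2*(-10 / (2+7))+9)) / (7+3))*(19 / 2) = 97 / 15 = 6.47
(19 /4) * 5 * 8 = 190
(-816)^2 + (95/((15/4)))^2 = 5998480/9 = 666497.78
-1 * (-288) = 288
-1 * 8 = -8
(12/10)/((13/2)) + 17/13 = 97/65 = 1.49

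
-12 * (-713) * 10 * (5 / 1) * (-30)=-12834000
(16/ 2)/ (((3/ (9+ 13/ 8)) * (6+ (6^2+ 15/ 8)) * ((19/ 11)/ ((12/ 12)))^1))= 7480/ 20007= 0.37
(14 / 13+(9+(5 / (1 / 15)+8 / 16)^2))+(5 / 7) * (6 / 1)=2080119 / 364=5714.61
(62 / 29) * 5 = 310 / 29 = 10.69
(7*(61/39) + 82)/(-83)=-3625/3237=-1.12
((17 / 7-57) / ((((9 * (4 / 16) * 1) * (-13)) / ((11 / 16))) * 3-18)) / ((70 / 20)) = 4202 / 39249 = 0.11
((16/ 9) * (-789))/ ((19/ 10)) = -42080/ 57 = -738.25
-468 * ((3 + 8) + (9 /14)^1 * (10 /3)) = -43056 /7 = -6150.86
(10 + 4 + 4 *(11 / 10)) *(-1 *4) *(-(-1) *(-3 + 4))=-368 / 5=-73.60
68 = 68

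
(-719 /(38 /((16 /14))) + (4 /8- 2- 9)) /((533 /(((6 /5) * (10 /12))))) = -8545 /141778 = -0.06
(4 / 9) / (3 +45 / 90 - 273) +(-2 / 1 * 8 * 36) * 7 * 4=-78236936 / 4851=-16128.00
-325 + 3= -322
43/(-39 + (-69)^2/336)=-1.73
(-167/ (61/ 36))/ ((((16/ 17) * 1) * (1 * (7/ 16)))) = -102204/ 427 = -239.35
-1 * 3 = -3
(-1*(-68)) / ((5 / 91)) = 6188 / 5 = 1237.60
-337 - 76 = -413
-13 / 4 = -3.25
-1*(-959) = 959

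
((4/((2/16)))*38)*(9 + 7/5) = 12646.40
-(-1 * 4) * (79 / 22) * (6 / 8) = 237 / 22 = 10.77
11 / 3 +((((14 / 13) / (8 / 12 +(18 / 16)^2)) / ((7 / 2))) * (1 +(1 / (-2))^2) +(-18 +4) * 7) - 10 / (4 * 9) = -8196289 / 86814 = -94.41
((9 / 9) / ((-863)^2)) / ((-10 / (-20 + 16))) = 2 / 3723845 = 0.00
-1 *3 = -3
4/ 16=1/ 4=0.25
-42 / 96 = -7 / 16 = -0.44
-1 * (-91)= 91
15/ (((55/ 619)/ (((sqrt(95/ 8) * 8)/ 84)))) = 619 * sqrt(190)/ 154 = 55.40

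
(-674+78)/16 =-149/4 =-37.25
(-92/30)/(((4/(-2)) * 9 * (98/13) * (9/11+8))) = 3289/1283310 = 0.00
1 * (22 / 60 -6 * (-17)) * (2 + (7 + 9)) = 9213 / 5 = 1842.60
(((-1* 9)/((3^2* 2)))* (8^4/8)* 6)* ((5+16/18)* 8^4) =-37049685.33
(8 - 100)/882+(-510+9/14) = -449345/882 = -509.46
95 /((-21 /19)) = -1805 /21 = -85.95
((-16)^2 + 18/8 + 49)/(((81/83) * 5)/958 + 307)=1.00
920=920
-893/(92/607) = -542051/92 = -5891.86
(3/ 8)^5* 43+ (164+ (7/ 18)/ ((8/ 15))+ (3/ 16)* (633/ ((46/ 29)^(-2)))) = 38333463499/ 82673664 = 463.67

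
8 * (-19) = -152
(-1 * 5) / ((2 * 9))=-5 / 18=-0.28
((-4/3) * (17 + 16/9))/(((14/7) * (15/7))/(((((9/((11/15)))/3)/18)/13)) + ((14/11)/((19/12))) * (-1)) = -247247/2412909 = -0.10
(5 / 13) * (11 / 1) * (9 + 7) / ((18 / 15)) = 2200 / 39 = 56.41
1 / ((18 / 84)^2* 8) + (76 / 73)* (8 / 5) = 28829 / 6570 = 4.39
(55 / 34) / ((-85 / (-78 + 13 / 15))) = 12727 / 8670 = 1.47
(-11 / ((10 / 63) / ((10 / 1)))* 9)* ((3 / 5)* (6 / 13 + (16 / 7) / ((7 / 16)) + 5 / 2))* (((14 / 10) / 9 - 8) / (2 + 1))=364462263 / 4550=80101.60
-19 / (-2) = 19 / 2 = 9.50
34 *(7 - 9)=-68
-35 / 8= -4.38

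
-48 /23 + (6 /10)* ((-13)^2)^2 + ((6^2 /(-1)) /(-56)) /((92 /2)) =17134.53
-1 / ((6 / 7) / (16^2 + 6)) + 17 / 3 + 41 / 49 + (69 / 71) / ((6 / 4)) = -1038535 / 3479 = -298.52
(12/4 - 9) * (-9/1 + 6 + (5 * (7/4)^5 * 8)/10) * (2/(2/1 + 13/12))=-144351/592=-243.84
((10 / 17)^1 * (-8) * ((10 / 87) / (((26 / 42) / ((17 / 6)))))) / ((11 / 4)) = -11200 / 12441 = -0.90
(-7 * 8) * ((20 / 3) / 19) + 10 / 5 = -1006 / 57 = -17.65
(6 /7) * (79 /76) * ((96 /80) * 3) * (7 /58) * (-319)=-23463 /190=-123.49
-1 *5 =-5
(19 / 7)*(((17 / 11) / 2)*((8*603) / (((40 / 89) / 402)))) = 3484222641 / 385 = 9049928.94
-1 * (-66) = 66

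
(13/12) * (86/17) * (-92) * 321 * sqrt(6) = -2751398 * sqrt(6)/17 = -396442.42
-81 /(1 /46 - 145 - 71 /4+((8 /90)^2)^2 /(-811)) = 24782422432500 /49787660549177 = 0.50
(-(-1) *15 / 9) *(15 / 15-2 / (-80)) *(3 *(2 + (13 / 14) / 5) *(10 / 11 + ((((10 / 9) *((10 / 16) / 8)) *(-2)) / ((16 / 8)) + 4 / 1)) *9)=95832621 / 197120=486.16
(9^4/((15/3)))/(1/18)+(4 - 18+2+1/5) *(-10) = 118688/5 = 23737.60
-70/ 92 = -0.76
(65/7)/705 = 13/987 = 0.01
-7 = -7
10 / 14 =5 / 7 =0.71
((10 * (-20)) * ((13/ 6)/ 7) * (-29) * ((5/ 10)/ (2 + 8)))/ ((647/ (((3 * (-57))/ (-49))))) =107445/ 221921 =0.48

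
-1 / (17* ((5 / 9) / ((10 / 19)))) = -0.06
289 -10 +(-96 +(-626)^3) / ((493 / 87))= -735938673 / 17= -43290510.18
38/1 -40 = -2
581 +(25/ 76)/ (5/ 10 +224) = 9913047/ 17062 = 581.00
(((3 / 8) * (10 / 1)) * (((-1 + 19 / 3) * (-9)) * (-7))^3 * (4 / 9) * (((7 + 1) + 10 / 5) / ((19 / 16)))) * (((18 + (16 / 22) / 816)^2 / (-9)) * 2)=-12065190662963200 / 314721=-38336147454.30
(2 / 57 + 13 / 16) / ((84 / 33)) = 8503 / 25536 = 0.33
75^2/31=5625/31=181.45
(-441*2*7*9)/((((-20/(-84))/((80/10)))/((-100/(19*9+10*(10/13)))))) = 2427122880/2323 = 1044822.59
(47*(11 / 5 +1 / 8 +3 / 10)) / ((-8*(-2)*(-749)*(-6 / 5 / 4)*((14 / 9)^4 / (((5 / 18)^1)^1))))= 856575 / 526145536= 0.00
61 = 61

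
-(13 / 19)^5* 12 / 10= -2227758 / 12380495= -0.18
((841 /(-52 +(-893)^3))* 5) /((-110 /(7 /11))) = 5887 /172333526178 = 0.00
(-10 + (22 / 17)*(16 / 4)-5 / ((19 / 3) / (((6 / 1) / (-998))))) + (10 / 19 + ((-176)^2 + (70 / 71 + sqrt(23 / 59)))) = sqrt(1357) / 59 + 18654636455 / 602293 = 30973.32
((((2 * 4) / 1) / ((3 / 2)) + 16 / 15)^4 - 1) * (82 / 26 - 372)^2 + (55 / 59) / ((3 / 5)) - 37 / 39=56863056945029 / 249275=228113757.68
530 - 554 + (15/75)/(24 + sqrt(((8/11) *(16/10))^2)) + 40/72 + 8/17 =-4863077/211752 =-22.97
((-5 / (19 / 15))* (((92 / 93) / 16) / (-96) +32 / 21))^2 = 90614692680625 / 2506623565824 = 36.15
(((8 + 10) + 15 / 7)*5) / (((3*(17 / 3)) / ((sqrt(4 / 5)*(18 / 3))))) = 31.79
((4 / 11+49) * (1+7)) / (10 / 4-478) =-2896 / 3487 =-0.83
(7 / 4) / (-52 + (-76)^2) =7 / 22896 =0.00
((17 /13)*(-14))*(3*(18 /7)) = -1836 /13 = -141.23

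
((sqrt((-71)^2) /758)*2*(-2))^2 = 20164 /143641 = 0.14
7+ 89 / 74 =8.20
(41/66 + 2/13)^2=442225/736164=0.60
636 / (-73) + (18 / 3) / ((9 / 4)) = -1324 / 219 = -6.05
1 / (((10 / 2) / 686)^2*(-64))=-117649 / 400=-294.12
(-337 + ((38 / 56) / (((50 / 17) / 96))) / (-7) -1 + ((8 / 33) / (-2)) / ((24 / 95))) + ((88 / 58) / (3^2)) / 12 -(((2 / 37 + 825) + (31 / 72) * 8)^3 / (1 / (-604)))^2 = -125732166727712904283641021431466315399951497 / 1065668597573002141950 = -117984303013207440831246.80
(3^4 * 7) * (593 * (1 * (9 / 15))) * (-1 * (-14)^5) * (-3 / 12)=-135624826008 / 5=-27124965201.60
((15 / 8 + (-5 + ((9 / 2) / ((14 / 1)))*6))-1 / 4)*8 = -81 / 7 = -11.57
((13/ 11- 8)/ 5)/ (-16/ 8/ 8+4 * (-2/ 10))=100/ 77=1.30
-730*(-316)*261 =60207480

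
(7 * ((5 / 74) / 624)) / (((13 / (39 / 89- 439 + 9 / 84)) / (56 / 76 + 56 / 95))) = -22945209 / 676724672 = -0.03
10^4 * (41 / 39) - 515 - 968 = 352163 / 39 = 9029.82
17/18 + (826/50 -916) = -404341/450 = -898.54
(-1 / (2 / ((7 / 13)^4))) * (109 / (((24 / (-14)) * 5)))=1831963 / 3427320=0.53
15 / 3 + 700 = 705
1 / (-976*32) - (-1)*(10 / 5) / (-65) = -62529 / 2030080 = -0.03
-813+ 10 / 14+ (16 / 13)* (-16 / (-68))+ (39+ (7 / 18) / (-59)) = -1269976979 / 1642914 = -773.00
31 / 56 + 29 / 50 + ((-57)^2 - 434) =3942587 / 1400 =2816.13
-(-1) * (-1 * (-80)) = 80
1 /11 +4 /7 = 51 /77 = 0.66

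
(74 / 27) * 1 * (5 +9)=1036 / 27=38.37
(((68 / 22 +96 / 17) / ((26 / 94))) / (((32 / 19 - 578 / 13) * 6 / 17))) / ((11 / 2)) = -729581 / 1917729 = -0.38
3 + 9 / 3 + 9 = 15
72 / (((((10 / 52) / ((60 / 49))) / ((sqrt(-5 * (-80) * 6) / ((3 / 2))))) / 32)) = 9584640 * sqrt(6) / 49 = 479132.19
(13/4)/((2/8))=13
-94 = -94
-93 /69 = -31 /23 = -1.35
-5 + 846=841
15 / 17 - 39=-648 / 17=-38.12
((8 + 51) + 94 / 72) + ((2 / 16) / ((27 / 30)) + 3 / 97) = 52795 / 873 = 60.48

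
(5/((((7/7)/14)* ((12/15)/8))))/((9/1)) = 700/9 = 77.78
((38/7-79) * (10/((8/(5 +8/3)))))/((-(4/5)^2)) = 1480625/1344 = 1101.66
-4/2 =-2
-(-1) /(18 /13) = 13 /18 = 0.72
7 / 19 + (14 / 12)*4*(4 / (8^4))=10885 / 29184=0.37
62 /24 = 31 /12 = 2.58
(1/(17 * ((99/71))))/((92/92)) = 71/1683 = 0.04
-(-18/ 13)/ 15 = 6/ 65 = 0.09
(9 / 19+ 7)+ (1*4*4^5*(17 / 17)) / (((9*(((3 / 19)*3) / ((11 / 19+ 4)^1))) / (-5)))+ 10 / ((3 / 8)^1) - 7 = -11270557 / 513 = -21969.90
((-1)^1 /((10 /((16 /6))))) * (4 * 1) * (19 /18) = -152 /135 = -1.13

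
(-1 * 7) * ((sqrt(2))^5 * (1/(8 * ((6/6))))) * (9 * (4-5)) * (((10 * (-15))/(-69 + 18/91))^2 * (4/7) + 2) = 647045847 * sqrt(2)/4355569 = 210.09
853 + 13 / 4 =856.25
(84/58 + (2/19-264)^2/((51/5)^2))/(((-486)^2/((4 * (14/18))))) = 127862549234/14471068811229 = 0.01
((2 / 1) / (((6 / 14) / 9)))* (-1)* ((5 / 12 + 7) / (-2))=623 / 4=155.75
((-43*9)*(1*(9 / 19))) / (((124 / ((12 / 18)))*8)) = -1161 / 9424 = -0.12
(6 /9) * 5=3.33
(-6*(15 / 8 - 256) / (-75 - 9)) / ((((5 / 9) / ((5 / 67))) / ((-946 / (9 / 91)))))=12500917 / 536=23322.61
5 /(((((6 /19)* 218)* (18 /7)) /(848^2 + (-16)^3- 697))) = 475016815 /23544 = 20175.71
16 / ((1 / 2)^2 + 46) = 64 / 185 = 0.35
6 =6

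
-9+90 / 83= -657 / 83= -7.92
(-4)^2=16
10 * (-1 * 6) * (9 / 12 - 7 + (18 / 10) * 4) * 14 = -798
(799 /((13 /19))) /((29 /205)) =3112105 /377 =8254.92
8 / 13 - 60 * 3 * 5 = -11692 / 13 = -899.38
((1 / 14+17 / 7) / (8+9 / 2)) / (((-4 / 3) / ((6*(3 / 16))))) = -27 / 160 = -0.17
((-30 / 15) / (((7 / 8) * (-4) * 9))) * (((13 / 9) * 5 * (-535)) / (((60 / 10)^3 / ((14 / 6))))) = -34775 / 13122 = -2.65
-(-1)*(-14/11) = -14/11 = -1.27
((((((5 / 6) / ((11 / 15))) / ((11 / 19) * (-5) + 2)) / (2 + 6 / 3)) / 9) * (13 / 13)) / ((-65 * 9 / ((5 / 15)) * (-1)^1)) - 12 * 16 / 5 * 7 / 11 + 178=3628603829 / 23629320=153.56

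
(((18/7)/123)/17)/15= 0.00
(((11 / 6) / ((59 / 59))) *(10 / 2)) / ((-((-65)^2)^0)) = -55 / 6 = -9.17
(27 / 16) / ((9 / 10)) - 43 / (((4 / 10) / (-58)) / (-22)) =-1097345 / 8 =-137168.12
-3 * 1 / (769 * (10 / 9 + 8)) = -27 / 63058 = -0.00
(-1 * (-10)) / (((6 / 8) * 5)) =8 / 3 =2.67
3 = 3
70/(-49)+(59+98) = 1089/7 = 155.57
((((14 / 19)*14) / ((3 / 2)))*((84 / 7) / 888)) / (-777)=-28 / 234099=-0.00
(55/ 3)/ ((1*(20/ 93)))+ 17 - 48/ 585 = 79691/ 780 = 102.17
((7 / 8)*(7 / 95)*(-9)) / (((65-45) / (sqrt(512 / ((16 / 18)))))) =-1323 / 1900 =-0.70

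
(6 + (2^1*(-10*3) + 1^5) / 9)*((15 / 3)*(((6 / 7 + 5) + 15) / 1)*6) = -7300 / 21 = -347.62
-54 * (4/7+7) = -2862/7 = -408.86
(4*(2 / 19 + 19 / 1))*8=11616 / 19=611.37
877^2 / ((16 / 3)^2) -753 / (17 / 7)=116327361 / 4352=26729.63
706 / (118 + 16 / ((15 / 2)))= 5295 / 901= 5.88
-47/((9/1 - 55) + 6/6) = 47/45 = 1.04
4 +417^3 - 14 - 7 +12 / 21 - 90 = 507581246 / 7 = 72511606.57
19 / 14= 1.36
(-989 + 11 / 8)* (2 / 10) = -7901 / 40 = -197.52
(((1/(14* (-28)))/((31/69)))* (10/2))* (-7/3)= 115/1736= 0.07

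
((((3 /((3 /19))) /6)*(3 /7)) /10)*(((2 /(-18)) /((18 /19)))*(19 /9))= -6859 /204120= -0.03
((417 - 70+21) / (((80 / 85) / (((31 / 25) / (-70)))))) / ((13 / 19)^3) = -83137939 / 3844750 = -21.62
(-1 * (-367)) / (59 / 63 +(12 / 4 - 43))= -23121 / 2461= -9.39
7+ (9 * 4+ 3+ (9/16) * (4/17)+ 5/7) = 46.85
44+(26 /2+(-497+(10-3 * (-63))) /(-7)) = 697 /7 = 99.57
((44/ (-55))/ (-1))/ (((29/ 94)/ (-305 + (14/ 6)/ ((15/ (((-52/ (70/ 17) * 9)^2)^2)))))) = 10461629798898584/ 155421875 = 67311179.97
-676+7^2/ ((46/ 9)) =-30655/ 46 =-666.41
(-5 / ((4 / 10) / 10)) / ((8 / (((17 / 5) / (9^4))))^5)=-0.00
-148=-148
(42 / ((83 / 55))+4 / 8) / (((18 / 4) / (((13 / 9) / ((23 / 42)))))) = 855946 / 51543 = 16.61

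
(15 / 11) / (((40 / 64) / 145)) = 3480 / 11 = 316.36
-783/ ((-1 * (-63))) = -87/ 7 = -12.43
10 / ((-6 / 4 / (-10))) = 200 / 3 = 66.67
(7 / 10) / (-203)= -1 / 290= -0.00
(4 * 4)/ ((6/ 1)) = 2.67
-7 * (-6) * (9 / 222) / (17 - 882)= -63 / 32005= -0.00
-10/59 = -0.17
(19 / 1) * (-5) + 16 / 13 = -93.77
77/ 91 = 11/ 13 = 0.85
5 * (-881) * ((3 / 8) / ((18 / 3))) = -4405 / 16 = -275.31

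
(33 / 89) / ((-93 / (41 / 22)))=-41 / 5518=-0.01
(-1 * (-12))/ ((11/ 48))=576/ 11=52.36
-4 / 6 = -2 / 3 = -0.67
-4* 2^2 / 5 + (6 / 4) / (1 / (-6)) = -61 / 5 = -12.20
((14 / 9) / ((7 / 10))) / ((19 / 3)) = 0.35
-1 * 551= -551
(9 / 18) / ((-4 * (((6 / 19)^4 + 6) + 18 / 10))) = -651605 / 40711992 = -0.02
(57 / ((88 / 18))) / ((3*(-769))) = -171 / 33836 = -0.01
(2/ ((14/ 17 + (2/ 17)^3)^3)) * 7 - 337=-10396559549205/ 33313574732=-312.08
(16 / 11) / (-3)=-16 / 33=-0.48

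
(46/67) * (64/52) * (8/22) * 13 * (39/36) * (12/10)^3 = 688896/92125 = 7.48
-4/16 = -1/4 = -0.25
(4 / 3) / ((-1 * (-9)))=4 / 27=0.15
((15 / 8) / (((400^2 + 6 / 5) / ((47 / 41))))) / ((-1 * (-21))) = 0.00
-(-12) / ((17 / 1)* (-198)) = -2 / 561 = -0.00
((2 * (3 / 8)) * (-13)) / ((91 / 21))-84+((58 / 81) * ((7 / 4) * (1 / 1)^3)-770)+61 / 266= -36833645 / 43092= -854.77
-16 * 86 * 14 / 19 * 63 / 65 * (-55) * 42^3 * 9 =36039033174.02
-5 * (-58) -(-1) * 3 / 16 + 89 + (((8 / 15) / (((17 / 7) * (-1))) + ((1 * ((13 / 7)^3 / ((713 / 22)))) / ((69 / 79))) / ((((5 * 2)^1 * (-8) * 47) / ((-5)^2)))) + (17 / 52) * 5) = 1778940952470051 / 4674031172720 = 380.60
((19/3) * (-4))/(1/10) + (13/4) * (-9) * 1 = -3391/12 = -282.58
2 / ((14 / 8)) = 8 / 7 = 1.14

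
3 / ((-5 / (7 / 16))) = -21 / 80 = -0.26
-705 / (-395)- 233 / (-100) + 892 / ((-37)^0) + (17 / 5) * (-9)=6837567 / 7900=865.51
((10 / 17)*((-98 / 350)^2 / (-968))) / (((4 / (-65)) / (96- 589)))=-18473 / 48400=-0.38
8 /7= 1.14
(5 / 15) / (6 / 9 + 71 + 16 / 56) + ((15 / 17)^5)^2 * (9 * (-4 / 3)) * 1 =-10441712925509357 / 3046166783578439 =-3.43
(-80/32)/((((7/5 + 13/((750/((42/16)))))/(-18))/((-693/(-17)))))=8910000/7021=1269.05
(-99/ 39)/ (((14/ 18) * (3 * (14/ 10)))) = -495/ 637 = -0.78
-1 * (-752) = 752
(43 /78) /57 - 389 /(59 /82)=-141815971 /262314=-540.63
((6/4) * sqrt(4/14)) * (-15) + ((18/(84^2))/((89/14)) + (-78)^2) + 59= 15308357/2492 - 45 * sqrt(14)/14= 6130.97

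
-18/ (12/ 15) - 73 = -191/ 2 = -95.50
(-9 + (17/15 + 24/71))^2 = 64288324/1134225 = 56.68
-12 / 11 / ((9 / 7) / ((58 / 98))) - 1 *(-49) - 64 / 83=47.73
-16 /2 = -8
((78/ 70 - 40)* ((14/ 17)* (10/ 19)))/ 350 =-2722/ 56525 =-0.05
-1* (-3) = 3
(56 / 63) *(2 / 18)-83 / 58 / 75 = 9359 / 117450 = 0.08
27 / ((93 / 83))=747 / 31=24.10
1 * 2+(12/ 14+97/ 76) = 2199/ 532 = 4.13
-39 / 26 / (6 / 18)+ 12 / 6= -5 / 2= -2.50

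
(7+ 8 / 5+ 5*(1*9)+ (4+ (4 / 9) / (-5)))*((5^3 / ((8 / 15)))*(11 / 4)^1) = 889625 / 24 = 37067.71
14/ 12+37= 229/ 6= 38.17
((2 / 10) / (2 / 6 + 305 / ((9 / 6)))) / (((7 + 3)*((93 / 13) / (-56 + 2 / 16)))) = -447 / 582800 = -0.00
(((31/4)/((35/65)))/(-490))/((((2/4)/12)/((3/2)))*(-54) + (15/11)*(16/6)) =-4433/322420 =-0.01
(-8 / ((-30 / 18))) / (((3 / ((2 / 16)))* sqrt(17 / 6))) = sqrt(102) / 85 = 0.12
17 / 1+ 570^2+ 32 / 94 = 15271115 / 47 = 324917.34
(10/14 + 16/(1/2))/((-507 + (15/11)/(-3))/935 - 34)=-2355265/2486904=-0.95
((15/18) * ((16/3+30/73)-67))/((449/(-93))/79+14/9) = -164266675/4809094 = -34.16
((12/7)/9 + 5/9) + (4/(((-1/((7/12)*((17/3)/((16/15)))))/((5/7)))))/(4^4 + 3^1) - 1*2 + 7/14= -29395/37296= -0.79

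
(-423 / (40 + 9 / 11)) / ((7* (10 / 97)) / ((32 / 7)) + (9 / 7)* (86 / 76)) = -6.43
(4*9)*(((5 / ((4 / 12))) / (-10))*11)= -594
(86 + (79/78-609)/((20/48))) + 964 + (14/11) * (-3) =-295286/715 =-412.99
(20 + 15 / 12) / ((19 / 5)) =425 / 76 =5.59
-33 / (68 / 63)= -2079 / 68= -30.57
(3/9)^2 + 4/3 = 13/9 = 1.44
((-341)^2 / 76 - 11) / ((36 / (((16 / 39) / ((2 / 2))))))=115445 / 6669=17.31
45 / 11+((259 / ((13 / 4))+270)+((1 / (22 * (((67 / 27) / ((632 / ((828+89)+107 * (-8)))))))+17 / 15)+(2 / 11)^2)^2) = 254387062473640378 / 715329089657325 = 355.62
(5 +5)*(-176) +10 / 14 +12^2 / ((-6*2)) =-12399 / 7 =-1771.29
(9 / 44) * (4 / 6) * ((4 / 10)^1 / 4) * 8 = 6 / 55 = 0.11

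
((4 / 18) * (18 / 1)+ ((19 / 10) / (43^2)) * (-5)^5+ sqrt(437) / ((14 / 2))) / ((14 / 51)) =148767 / 51772+ 51 * sqrt(437) / 98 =13.75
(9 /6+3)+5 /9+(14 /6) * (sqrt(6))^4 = 1603 /18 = 89.06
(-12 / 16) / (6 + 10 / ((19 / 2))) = -57 / 536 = -0.11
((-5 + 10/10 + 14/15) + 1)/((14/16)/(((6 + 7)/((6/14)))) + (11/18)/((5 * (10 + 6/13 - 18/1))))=-473928/2897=-163.59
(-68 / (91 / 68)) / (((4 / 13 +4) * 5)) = -2.36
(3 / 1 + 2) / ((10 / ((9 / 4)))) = 9 / 8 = 1.12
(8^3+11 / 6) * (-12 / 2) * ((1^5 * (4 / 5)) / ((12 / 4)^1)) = -12332 / 15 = -822.13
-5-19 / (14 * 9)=-649 / 126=-5.15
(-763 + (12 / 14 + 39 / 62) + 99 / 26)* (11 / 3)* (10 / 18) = -117561895 / 76167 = -1543.48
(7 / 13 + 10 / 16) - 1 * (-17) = 1889 / 104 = 18.16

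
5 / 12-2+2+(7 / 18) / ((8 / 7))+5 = 829 / 144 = 5.76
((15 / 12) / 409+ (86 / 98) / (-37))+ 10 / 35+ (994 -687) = 911369041 / 2966068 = 307.27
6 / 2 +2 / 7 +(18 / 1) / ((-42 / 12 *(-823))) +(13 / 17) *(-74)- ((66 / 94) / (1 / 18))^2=-46085965825 / 216342833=-213.02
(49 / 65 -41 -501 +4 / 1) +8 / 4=-34791 / 65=-535.25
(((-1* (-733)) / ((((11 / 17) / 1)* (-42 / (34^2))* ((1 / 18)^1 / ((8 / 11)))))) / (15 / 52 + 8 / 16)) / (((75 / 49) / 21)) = -880889423232 / 124025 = -7102515.00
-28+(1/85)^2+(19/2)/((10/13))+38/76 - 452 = -13500631/28900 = -467.15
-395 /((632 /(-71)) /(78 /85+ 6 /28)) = 50.23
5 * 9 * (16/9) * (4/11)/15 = 64/33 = 1.94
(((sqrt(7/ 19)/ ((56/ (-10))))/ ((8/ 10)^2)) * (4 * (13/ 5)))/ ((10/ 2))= -65 * sqrt(133)/ 2128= -0.35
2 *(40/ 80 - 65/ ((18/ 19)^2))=-23303/ 162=-143.85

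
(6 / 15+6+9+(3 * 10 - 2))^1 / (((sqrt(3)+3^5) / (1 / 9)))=1953 / 98410 - 217 * sqrt(3) / 2657070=0.02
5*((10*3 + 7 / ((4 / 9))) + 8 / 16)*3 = 2775 / 4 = 693.75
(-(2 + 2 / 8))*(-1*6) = 27 / 2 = 13.50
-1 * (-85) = 85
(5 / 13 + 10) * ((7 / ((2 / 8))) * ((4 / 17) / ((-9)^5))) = -560 / 483327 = -0.00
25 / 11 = 2.27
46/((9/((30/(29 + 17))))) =10/3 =3.33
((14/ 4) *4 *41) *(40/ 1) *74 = 1699040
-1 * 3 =-3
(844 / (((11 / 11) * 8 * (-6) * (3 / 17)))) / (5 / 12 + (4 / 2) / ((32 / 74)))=-7174 / 363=-19.76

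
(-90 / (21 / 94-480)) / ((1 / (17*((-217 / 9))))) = -3467660 / 45099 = -76.89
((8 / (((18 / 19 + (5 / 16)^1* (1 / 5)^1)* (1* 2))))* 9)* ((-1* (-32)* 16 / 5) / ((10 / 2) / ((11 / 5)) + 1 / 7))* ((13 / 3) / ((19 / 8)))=131203072 / 47585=2757.24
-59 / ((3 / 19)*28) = -1121 / 84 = -13.35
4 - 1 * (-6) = 10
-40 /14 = -20 /7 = -2.86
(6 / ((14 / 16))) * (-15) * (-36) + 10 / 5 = 25934 / 7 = 3704.86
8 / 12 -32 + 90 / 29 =-2456 / 87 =-28.23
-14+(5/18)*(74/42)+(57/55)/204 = -9546499/706860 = -13.51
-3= -3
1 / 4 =0.25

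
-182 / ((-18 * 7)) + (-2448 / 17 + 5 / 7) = -8936 / 63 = -141.84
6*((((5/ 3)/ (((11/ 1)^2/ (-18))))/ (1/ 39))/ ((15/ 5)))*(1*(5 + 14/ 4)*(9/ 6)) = -29835/ 121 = -246.57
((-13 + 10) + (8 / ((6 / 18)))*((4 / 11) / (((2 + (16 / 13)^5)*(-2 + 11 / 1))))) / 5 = -82721831 / 147770865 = -0.56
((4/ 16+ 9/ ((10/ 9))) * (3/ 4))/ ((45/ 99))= 5511/ 400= 13.78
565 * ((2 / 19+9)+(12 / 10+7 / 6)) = 6481.64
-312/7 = -44.57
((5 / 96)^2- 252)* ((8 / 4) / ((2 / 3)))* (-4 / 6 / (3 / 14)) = 16256849 / 6912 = 2351.97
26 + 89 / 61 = 1675 / 61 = 27.46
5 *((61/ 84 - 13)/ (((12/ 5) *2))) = -25775/ 2016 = -12.79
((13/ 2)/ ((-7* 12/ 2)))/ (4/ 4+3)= -13/ 336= -0.04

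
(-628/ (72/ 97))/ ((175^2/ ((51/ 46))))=-258893/ 8452500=-0.03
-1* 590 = -590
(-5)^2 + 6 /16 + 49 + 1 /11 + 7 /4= 6707 /88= 76.22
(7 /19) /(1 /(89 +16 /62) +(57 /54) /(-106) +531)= 36956052 /53264354729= 0.00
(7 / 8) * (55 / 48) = 385 / 384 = 1.00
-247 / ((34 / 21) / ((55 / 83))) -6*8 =-420741 / 2822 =-149.09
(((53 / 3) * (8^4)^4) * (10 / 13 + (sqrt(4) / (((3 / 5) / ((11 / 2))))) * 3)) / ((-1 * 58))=-186477172070809600 / 39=-4781465950533579.49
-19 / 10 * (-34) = 323 / 5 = 64.60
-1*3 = -3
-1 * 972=-972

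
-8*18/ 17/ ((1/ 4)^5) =-147456/ 17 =-8673.88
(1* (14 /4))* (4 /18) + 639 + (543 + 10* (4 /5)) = 10717 /9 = 1190.78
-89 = -89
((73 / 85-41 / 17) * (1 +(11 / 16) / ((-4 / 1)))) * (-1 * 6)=5247 / 680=7.72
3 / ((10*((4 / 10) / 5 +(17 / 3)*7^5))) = 45 / 14285962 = 0.00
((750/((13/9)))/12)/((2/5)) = 5625/52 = 108.17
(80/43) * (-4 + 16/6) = -2.48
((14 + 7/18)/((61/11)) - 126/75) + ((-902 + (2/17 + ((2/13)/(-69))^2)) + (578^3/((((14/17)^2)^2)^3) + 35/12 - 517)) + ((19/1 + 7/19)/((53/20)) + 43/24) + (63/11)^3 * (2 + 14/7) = 393180181436752866899343264572190936881/198133366314132946594958860800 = 1984421850.55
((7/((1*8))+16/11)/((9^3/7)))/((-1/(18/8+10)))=-70315/256608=-0.27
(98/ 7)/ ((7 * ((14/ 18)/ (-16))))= -288/ 7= -41.14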